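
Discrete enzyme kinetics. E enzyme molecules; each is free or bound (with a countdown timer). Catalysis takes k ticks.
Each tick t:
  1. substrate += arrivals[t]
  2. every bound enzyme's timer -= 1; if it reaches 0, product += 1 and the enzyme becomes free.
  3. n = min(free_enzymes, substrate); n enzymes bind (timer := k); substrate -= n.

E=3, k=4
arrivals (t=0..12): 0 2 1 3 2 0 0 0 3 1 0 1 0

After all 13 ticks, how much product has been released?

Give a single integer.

Answer: 6

Derivation:
t=0: arr=0 -> substrate=0 bound=0 product=0
t=1: arr=2 -> substrate=0 bound=2 product=0
t=2: arr=1 -> substrate=0 bound=3 product=0
t=3: arr=3 -> substrate=3 bound=3 product=0
t=4: arr=2 -> substrate=5 bound=3 product=0
t=5: arr=0 -> substrate=3 bound=3 product=2
t=6: arr=0 -> substrate=2 bound=3 product=3
t=7: arr=0 -> substrate=2 bound=3 product=3
t=8: arr=3 -> substrate=5 bound=3 product=3
t=9: arr=1 -> substrate=4 bound=3 product=5
t=10: arr=0 -> substrate=3 bound=3 product=6
t=11: arr=1 -> substrate=4 bound=3 product=6
t=12: arr=0 -> substrate=4 bound=3 product=6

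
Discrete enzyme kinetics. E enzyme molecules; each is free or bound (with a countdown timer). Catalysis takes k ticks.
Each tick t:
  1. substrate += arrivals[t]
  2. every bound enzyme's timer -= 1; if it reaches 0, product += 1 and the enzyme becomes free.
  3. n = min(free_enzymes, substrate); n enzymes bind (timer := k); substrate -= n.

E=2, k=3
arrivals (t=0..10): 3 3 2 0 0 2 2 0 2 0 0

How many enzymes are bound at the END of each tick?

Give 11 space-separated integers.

Answer: 2 2 2 2 2 2 2 2 2 2 2

Derivation:
t=0: arr=3 -> substrate=1 bound=2 product=0
t=1: arr=3 -> substrate=4 bound=2 product=0
t=2: arr=2 -> substrate=6 bound=2 product=0
t=3: arr=0 -> substrate=4 bound=2 product=2
t=4: arr=0 -> substrate=4 bound=2 product=2
t=5: arr=2 -> substrate=6 bound=2 product=2
t=6: arr=2 -> substrate=6 bound=2 product=4
t=7: arr=0 -> substrate=6 bound=2 product=4
t=8: arr=2 -> substrate=8 bound=2 product=4
t=9: arr=0 -> substrate=6 bound=2 product=6
t=10: arr=0 -> substrate=6 bound=2 product=6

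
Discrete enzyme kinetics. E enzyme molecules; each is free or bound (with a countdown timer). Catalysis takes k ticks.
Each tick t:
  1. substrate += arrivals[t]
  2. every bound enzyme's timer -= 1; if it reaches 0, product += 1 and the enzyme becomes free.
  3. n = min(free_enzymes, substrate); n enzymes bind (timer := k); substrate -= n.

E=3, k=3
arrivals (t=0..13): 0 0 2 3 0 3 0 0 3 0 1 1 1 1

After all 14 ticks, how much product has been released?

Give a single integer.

Answer: 9

Derivation:
t=0: arr=0 -> substrate=0 bound=0 product=0
t=1: arr=0 -> substrate=0 bound=0 product=0
t=2: arr=2 -> substrate=0 bound=2 product=0
t=3: arr=3 -> substrate=2 bound=3 product=0
t=4: arr=0 -> substrate=2 bound=3 product=0
t=5: arr=3 -> substrate=3 bound=3 product=2
t=6: arr=0 -> substrate=2 bound=3 product=3
t=7: arr=0 -> substrate=2 bound=3 product=3
t=8: arr=3 -> substrate=3 bound=3 product=5
t=9: arr=0 -> substrate=2 bound=3 product=6
t=10: arr=1 -> substrate=3 bound=3 product=6
t=11: arr=1 -> substrate=2 bound=3 product=8
t=12: arr=1 -> substrate=2 bound=3 product=9
t=13: arr=1 -> substrate=3 bound=3 product=9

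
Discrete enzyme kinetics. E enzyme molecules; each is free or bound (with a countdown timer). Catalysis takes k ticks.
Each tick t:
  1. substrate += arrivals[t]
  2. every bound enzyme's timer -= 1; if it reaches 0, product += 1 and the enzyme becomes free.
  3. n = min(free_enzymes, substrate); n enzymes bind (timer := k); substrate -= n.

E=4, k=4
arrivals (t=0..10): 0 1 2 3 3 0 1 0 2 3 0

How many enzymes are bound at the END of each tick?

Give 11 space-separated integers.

t=0: arr=0 -> substrate=0 bound=0 product=0
t=1: arr=1 -> substrate=0 bound=1 product=0
t=2: arr=2 -> substrate=0 bound=3 product=0
t=3: arr=3 -> substrate=2 bound=4 product=0
t=4: arr=3 -> substrate=5 bound=4 product=0
t=5: arr=0 -> substrate=4 bound=4 product=1
t=6: arr=1 -> substrate=3 bound=4 product=3
t=7: arr=0 -> substrate=2 bound=4 product=4
t=8: arr=2 -> substrate=4 bound=4 product=4
t=9: arr=3 -> substrate=6 bound=4 product=5
t=10: arr=0 -> substrate=4 bound=4 product=7

Answer: 0 1 3 4 4 4 4 4 4 4 4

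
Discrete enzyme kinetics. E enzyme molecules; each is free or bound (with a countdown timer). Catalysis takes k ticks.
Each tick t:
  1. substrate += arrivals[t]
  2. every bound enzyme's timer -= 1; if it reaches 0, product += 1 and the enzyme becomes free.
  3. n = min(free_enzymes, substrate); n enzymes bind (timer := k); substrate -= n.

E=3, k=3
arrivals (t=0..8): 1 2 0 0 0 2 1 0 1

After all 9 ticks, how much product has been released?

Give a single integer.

t=0: arr=1 -> substrate=0 bound=1 product=0
t=1: arr=2 -> substrate=0 bound=3 product=0
t=2: arr=0 -> substrate=0 bound=3 product=0
t=3: arr=0 -> substrate=0 bound=2 product=1
t=4: arr=0 -> substrate=0 bound=0 product=3
t=5: arr=2 -> substrate=0 bound=2 product=3
t=6: arr=1 -> substrate=0 bound=3 product=3
t=7: arr=0 -> substrate=0 bound=3 product=3
t=8: arr=1 -> substrate=0 bound=2 product=5

Answer: 5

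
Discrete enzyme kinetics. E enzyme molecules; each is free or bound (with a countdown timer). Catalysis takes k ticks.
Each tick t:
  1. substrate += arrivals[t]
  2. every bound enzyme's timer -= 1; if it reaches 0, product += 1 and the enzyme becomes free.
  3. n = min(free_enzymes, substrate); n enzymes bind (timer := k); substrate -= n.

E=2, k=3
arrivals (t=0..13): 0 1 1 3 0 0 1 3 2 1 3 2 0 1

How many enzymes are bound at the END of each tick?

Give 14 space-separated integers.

t=0: arr=0 -> substrate=0 bound=0 product=0
t=1: arr=1 -> substrate=0 bound=1 product=0
t=2: arr=1 -> substrate=0 bound=2 product=0
t=3: arr=3 -> substrate=3 bound=2 product=0
t=4: arr=0 -> substrate=2 bound=2 product=1
t=5: arr=0 -> substrate=1 bound=2 product=2
t=6: arr=1 -> substrate=2 bound=2 product=2
t=7: arr=3 -> substrate=4 bound=2 product=3
t=8: arr=2 -> substrate=5 bound=2 product=4
t=9: arr=1 -> substrate=6 bound=2 product=4
t=10: arr=3 -> substrate=8 bound=2 product=5
t=11: arr=2 -> substrate=9 bound=2 product=6
t=12: arr=0 -> substrate=9 bound=2 product=6
t=13: arr=1 -> substrate=9 bound=2 product=7

Answer: 0 1 2 2 2 2 2 2 2 2 2 2 2 2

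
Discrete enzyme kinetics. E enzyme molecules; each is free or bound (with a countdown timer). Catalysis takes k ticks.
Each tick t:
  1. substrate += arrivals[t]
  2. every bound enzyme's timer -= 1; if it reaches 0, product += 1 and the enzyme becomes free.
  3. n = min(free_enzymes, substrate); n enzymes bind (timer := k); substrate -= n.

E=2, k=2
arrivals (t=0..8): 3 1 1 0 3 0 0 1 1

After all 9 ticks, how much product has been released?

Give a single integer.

t=0: arr=3 -> substrate=1 bound=2 product=0
t=1: arr=1 -> substrate=2 bound=2 product=0
t=2: arr=1 -> substrate=1 bound=2 product=2
t=3: arr=0 -> substrate=1 bound=2 product=2
t=4: arr=3 -> substrate=2 bound=2 product=4
t=5: arr=0 -> substrate=2 bound=2 product=4
t=6: arr=0 -> substrate=0 bound=2 product=6
t=7: arr=1 -> substrate=1 bound=2 product=6
t=8: arr=1 -> substrate=0 bound=2 product=8

Answer: 8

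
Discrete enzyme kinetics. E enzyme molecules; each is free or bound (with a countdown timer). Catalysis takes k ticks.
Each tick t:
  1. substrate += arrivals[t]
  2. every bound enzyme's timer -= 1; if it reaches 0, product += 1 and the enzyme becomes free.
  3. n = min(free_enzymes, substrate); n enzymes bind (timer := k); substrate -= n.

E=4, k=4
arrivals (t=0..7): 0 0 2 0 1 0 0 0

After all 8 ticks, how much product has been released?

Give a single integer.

t=0: arr=0 -> substrate=0 bound=0 product=0
t=1: arr=0 -> substrate=0 bound=0 product=0
t=2: arr=2 -> substrate=0 bound=2 product=0
t=3: arr=0 -> substrate=0 bound=2 product=0
t=4: arr=1 -> substrate=0 bound=3 product=0
t=5: arr=0 -> substrate=0 bound=3 product=0
t=6: arr=0 -> substrate=0 bound=1 product=2
t=7: arr=0 -> substrate=0 bound=1 product=2

Answer: 2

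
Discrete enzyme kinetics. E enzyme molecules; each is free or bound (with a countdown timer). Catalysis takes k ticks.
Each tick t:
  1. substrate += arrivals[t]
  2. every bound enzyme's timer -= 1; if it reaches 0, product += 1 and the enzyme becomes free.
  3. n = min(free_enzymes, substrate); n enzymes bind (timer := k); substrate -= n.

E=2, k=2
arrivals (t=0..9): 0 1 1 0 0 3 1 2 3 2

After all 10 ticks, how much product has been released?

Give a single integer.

t=0: arr=0 -> substrate=0 bound=0 product=0
t=1: arr=1 -> substrate=0 bound=1 product=0
t=2: arr=1 -> substrate=0 bound=2 product=0
t=3: arr=0 -> substrate=0 bound=1 product=1
t=4: arr=0 -> substrate=0 bound=0 product=2
t=5: arr=3 -> substrate=1 bound=2 product=2
t=6: arr=1 -> substrate=2 bound=2 product=2
t=7: arr=2 -> substrate=2 bound=2 product=4
t=8: arr=3 -> substrate=5 bound=2 product=4
t=9: arr=2 -> substrate=5 bound=2 product=6

Answer: 6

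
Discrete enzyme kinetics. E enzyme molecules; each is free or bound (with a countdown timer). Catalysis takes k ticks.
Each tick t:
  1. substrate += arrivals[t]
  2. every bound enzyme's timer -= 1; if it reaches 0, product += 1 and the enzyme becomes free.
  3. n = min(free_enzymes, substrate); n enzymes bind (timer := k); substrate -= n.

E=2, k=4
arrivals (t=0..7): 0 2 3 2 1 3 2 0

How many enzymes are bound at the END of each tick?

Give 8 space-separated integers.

Answer: 0 2 2 2 2 2 2 2

Derivation:
t=0: arr=0 -> substrate=0 bound=0 product=0
t=1: arr=2 -> substrate=0 bound=2 product=0
t=2: arr=3 -> substrate=3 bound=2 product=0
t=3: arr=2 -> substrate=5 bound=2 product=0
t=4: arr=1 -> substrate=6 bound=2 product=0
t=5: arr=3 -> substrate=7 bound=2 product=2
t=6: arr=2 -> substrate=9 bound=2 product=2
t=7: arr=0 -> substrate=9 bound=2 product=2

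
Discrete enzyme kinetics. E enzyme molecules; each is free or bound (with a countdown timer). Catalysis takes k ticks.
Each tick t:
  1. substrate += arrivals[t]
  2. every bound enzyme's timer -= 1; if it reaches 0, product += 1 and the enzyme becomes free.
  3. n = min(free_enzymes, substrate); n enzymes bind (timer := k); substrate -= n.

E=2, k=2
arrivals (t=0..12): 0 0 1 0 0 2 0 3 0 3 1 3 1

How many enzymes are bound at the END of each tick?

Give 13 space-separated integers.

t=0: arr=0 -> substrate=0 bound=0 product=0
t=1: arr=0 -> substrate=0 bound=0 product=0
t=2: arr=1 -> substrate=0 bound=1 product=0
t=3: arr=0 -> substrate=0 bound=1 product=0
t=4: arr=0 -> substrate=0 bound=0 product=1
t=5: arr=2 -> substrate=0 bound=2 product=1
t=6: arr=0 -> substrate=0 bound=2 product=1
t=7: arr=3 -> substrate=1 bound=2 product=3
t=8: arr=0 -> substrate=1 bound=2 product=3
t=9: arr=3 -> substrate=2 bound=2 product=5
t=10: arr=1 -> substrate=3 bound=2 product=5
t=11: arr=3 -> substrate=4 bound=2 product=7
t=12: arr=1 -> substrate=5 bound=2 product=7

Answer: 0 0 1 1 0 2 2 2 2 2 2 2 2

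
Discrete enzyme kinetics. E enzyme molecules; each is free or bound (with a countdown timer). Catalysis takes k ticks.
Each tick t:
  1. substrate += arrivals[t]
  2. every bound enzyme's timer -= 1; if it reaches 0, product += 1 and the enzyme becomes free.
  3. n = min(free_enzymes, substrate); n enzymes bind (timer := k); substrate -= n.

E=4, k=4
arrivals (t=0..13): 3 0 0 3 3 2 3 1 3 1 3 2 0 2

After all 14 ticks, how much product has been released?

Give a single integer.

t=0: arr=3 -> substrate=0 bound=3 product=0
t=1: arr=0 -> substrate=0 bound=3 product=0
t=2: arr=0 -> substrate=0 bound=3 product=0
t=3: arr=3 -> substrate=2 bound=4 product=0
t=4: arr=3 -> substrate=2 bound=4 product=3
t=5: arr=2 -> substrate=4 bound=4 product=3
t=6: arr=3 -> substrate=7 bound=4 product=3
t=7: arr=1 -> substrate=7 bound=4 product=4
t=8: arr=3 -> substrate=7 bound=4 product=7
t=9: arr=1 -> substrate=8 bound=4 product=7
t=10: arr=3 -> substrate=11 bound=4 product=7
t=11: arr=2 -> substrate=12 bound=4 product=8
t=12: arr=0 -> substrate=9 bound=4 product=11
t=13: arr=2 -> substrate=11 bound=4 product=11

Answer: 11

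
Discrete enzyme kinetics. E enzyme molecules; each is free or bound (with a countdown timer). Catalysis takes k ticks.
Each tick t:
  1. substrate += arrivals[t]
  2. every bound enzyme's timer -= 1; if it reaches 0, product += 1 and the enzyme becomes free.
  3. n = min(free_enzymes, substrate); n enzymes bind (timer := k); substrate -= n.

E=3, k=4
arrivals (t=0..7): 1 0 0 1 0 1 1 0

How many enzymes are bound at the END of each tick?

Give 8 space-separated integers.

Answer: 1 1 1 2 1 2 3 2

Derivation:
t=0: arr=1 -> substrate=0 bound=1 product=0
t=1: arr=0 -> substrate=0 bound=1 product=0
t=2: arr=0 -> substrate=0 bound=1 product=0
t=3: arr=1 -> substrate=0 bound=2 product=0
t=4: arr=0 -> substrate=0 bound=1 product=1
t=5: arr=1 -> substrate=0 bound=2 product=1
t=6: arr=1 -> substrate=0 bound=3 product=1
t=7: arr=0 -> substrate=0 bound=2 product=2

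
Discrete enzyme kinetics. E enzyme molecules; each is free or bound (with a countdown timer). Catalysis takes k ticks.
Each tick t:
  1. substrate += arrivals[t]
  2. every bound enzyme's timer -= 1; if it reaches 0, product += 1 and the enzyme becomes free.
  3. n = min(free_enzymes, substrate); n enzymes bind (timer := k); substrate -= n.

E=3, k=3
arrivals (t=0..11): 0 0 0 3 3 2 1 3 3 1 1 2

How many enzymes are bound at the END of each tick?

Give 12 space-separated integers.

t=0: arr=0 -> substrate=0 bound=0 product=0
t=1: arr=0 -> substrate=0 bound=0 product=0
t=2: arr=0 -> substrate=0 bound=0 product=0
t=3: arr=3 -> substrate=0 bound=3 product=0
t=4: arr=3 -> substrate=3 bound=3 product=0
t=5: arr=2 -> substrate=5 bound=3 product=0
t=6: arr=1 -> substrate=3 bound=3 product=3
t=7: arr=3 -> substrate=6 bound=3 product=3
t=8: arr=3 -> substrate=9 bound=3 product=3
t=9: arr=1 -> substrate=7 bound=3 product=6
t=10: arr=1 -> substrate=8 bound=3 product=6
t=11: arr=2 -> substrate=10 bound=3 product=6

Answer: 0 0 0 3 3 3 3 3 3 3 3 3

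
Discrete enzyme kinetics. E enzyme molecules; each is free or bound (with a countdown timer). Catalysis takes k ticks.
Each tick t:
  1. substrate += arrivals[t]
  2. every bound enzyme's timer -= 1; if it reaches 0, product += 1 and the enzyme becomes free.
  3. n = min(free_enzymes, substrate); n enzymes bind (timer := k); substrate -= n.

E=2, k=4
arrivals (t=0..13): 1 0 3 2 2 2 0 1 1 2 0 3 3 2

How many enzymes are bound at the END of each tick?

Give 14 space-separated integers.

Answer: 1 1 2 2 2 2 2 2 2 2 2 2 2 2

Derivation:
t=0: arr=1 -> substrate=0 bound=1 product=0
t=1: arr=0 -> substrate=0 bound=1 product=0
t=2: arr=3 -> substrate=2 bound=2 product=0
t=3: arr=2 -> substrate=4 bound=2 product=0
t=4: arr=2 -> substrate=5 bound=2 product=1
t=5: arr=2 -> substrate=7 bound=2 product=1
t=6: arr=0 -> substrate=6 bound=2 product=2
t=7: arr=1 -> substrate=7 bound=2 product=2
t=8: arr=1 -> substrate=7 bound=2 product=3
t=9: arr=2 -> substrate=9 bound=2 product=3
t=10: arr=0 -> substrate=8 bound=2 product=4
t=11: arr=3 -> substrate=11 bound=2 product=4
t=12: arr=3 -> substrate=13 bound=2 product=5
t=13: arr=2 -> substrate=15 bound=2 product=5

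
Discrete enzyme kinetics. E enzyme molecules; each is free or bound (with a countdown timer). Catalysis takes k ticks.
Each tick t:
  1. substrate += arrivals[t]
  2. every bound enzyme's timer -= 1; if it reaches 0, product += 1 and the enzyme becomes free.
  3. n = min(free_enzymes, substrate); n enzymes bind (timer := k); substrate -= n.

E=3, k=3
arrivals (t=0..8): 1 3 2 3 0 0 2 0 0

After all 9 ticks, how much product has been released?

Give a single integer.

t=0: arr=1 -> substrate=0 bound=1 product=0
t=1: arr=3 -> substrate=1 bound=3 product=0
t=2: arr=2 -> substrate=3 bound=3 product=0
t=3: arr=3 -> substrate=5 bound=3 product=1
t=4: arr=0 -> substrate=3 bound=3 product=3
t=5: arr=0 -> substrate=3 bound=3 product=3
t=6: arr=2 -> substrate=4 bound=3 product=4
t=7: arr=0 -> substrate=2 bound=3 product=6
t=8: arr=0 -> substrate=2 bound=3 product=6

Answer: 6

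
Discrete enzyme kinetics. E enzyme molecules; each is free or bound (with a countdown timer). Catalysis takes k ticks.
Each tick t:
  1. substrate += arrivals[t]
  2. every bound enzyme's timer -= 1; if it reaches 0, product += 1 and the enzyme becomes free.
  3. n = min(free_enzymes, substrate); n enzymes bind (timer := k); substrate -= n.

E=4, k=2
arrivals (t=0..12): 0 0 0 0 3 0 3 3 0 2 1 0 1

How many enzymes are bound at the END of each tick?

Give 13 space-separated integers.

t=0: arr=0 -> substrate=0 bound=0 product=0
t=1: arr=0 -> substrate=0 bound=0 product=0
t=2: arr=0 -> substrate=0 bound=0 product=0
t=3: arr=0 -> substrate=0 bound=0 product=0
t=4: arr=3 -> substrate=0 bound=3 product=0
t=5: arr=0 -> substrate=0 bound=3 product=0
t=6: arr=3 -> substrate=0 bound=3 product=3
t=7: arr=3 -> substrate=2 bound=4 product=3
t=8: arr=0 -> substrate=0 bound=3 product=6
t=9: arr=2 -> substrate=0 bound=4 product=7
t=10: arr=1 -> substrate=0 bound=3 product=9
t=11: arr=0 -> substrate=0 bound=1 product=11
t=12: arr=1 -> substrate=0 bound=1 product=12

Answer: 0 0 0 0 3 3 3 4 3 4 3 1 1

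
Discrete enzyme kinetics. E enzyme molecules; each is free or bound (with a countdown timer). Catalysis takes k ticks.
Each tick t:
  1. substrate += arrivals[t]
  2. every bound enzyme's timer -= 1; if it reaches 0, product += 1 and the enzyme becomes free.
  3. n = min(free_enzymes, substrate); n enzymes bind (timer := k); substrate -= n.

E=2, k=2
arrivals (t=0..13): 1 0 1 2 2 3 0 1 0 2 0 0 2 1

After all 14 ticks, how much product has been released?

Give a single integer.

Answer: 11

Derivation:
t=0: arr=1 -> substrate=0 bound=1 product=0
t=1: arr=0 -> substrate=0 bound=1 product=0
t=2: arr=1 -> substrate=0 bound=1 product=1
t=3: arr=2 -> substrate=1 bound=2 product=1
t=4: arr=2 -> substrate=2 bound=2 product=2
t=5: arr=3 -> substrate=4 bound=2 product=3
t=6: arr=0 -> substrate=3 bound=2 product=4
t=7: arr=1 -> substrate=3 bound=2 product=5
t=8: arr=0 -> substrate=2 bound=2 product=6
t=9: arr=2 -> substrate=3 bound=2 product=7
t=10: arr=0 -> substrate=2 bound=2 product=8
t=11: arr=0 -> substrate=1 bound=2 product=9
t=12: arr=2 -> substrate=2 bound=2 product=10
t=13: arr=1 -> substrate=2 bound=2 product=11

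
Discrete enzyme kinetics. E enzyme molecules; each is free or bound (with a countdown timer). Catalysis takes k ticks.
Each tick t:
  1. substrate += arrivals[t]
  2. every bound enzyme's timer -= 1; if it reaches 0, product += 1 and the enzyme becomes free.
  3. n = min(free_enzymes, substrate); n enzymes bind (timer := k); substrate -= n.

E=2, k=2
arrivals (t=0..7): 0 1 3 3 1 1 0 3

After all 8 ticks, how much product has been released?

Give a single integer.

Answer: 5

Derivation:
t=0: arr=0 -> substrate=0 bound=0 product=0
t=1: arr=1 -> substrate=0 bound=1 product=0
t=2: arr=3 -> substrate=2 bound=2 product=0
t=3: arr=3 -> substrate=4 bound=2 product=1
t=4: arr=1 -> substrate=4 bound=2 product=2
t=5: arr=1 -> substrate=4 bound=2 product=3
t=6: arr=0 -> substrate=3 bound=2 product=4
t=7: arr=3 -> substrate=5 bound=2 product=5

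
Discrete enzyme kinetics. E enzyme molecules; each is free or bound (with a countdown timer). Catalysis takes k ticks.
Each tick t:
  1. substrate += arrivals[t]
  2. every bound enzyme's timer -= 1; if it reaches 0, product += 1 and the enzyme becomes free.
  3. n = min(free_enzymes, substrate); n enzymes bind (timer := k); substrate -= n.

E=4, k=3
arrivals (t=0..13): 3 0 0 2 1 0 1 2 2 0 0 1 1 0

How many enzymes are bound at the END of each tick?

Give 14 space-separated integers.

Answer: 3 3 3 2 3 3 2 3 4 4 2 2 2 2

Derivation:
t=0: arr=3 -> substrate=0 bound=3 product=0
t=1: arr=0 -> substrate=0 bound=3 product=0
t=2: arr=0 -> substrate=0 bound=3 product=0
t=3: arr=2 -> substrate=0 bound=2 product=3
t=4: arr=1 -> substrate=0 bound=3 product=3
t=5: arr=0 -> substrate=0 bound=3 product=3
t=6: arr=1 -> substrate=0 bound=2 product=5
t=7: arr=2 -> substrate=0 bound=3 product=6
t=8: arr=2 -> substrate=1 bound=4 product=6
t=9: arr=0 -> substrate=0 bound=4 product=7
t=10: arr=0 -> substrate=0 bound=2 product=9
t=11: arr=1 -> substrate=0 bound=2 product=10
t=12: arr=1 -> substrate=0 bound=2 product=11
t=13: arr=0 -> substrate=0 bound=2 product=11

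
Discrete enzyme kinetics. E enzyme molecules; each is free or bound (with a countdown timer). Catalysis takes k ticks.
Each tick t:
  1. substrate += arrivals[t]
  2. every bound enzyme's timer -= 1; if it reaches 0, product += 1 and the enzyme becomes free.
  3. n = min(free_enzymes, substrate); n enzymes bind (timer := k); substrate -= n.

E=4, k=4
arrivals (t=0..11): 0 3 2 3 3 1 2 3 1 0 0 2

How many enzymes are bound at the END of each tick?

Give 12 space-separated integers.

Answer: 0 3 4 4 4 4 4 4 4 4 4 4

Derivation:
t=0: arr=0 -> substrate=0 bound=0 product=0
t=1: arr=3 -> substrate=0 bound=3 product=0
t=2: arr=2 -> substrate=1 bound=4 product=0
t=3: arr=3 -> substrate=4 bound=4 product=0
t=4: arr=3 -> substrate=7 bound=4 product=0
t=5: arr=1 -> substrate=5 bound=4 product=3
t=6: arr=2 -> substrate=6 bound=4 product=4
t=7: arr=3 -> substrate=9 bound=4 product=4
t=8: arr=1 -> substrate=10 bound=4 product=4
t=9: arr=0 -> substrate=7 bound=4 product=7
t=10: arr=0 -> substrate=6 bound=4 product=8
t=11: arr=2 -> substrate=8 bound=4 product=8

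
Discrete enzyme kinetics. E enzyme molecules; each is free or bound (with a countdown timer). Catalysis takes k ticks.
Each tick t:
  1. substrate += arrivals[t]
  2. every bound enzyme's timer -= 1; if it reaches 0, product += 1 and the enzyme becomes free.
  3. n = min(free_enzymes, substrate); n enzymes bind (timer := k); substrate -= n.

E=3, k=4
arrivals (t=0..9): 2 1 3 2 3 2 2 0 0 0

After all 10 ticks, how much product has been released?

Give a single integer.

Answer: 6

Derivation:
t=0: arr=2 -> substrate=0 bound=2 product=0
t=1: arr=1 -> substrate=0 bound=3 product=0
t=2: arr=3 -> substrate=3 bound=3 product=0
t=3: arr=2 -> substrate=5 bound=3 product=0
t=4: arr=3 -> substrate=6 bound=3 product=2
t=5: arr=2 -> substrate=7 bound=3 product=3
t=6: arr=2 -> substrate=9 bound=3 product=3
t=7: arr=0 -> substrate=9 bound=3 product=3
t=8: arr=0 -> substrate=7 bound=3 product=5
t=9: arr=0 -> substrate=6 bound=3 product=6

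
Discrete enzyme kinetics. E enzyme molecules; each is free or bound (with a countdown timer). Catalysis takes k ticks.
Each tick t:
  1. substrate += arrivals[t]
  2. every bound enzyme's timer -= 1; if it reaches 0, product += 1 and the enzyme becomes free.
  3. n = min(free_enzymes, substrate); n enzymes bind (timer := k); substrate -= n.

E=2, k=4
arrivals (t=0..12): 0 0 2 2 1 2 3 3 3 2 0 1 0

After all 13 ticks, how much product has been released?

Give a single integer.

t=0: arr=0 -> substrate=0 bound=0 product=0
t=1: arr=0 -> substrate=0 bound=0 product=0
t=2: arr=2 -> substrate=0 bound=2 product=0
t=3: arr=2 -> substrate=2 bound=2 product=0
t=4: arr=1 -> substrate=3 bound=2 product=0
t=5: arr=2 -> substrate=5 bound=2 product=0
t=6: arr=3 -> substrate=6 bound=2 product=2
t=7: arr=3 -> substrate=9 bound=2 product=2
t=8: arr=3 -> substrate=12 bound=2 product=2
t=9: arr=2 -> substrate=14 bound=2 product=2
t=10: arr=0 -> substrate=12 bound=2 product=4
t=11: arr=1 -> substrate=13 bound=2 product=4
t=12: arr=0 -> substrate=13 bound=2 product=4

Answer: 4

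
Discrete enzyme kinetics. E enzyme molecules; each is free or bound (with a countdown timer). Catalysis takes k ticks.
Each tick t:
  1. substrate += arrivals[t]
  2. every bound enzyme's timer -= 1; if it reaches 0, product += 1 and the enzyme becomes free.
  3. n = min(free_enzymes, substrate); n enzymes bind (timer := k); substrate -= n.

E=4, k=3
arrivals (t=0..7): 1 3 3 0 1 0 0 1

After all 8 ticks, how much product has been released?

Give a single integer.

t=0: arr=1 -> substrate=0 bound=1 product=0
t=1: arr=3 -> substrate=0 bound=4 product=0
t=2: arr=3 -> substrate=3 bound=4 product=0
t=3: arr=0 -> substrate=2 bound=4 product=1
t=4: arr=1 -> substrate=0 bound=4 product=4
t=5: arr=0 -> substrate=0 bound=4 product=4
t=6: arr=0 -> substrate=0 bound=3 product=5
t=7: arr=1 -> substrate=0 bound=1 product=8

Answer: 8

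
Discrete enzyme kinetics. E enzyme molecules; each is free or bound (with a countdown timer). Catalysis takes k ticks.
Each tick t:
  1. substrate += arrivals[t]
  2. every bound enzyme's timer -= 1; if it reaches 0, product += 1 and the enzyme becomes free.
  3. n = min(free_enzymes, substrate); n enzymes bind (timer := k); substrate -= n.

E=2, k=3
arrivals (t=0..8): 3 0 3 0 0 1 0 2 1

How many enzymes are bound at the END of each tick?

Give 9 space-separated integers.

t=0: arr=3 -> substrate=1 bound=2 product=0
t=1: arr=0 -> substrate=1 bound=2 product=0
t=2: arr=3 -> substrate=4 bound=2 product=0
t=3: arr=0 -> substrate=2 bound=2 product=2
t=4: arr=0 -> substrate=2 bound=2 product=2
t=5: arr=1 -> substrate=3 bound=2 product=2
t=6: arr=0 -> substrate=1 bound=2 product=4
t=7: arr=2 -> substrate=3 bound=2 product=4
t=8: arr=1 -> substrate=4 bound=2 product=4

Answer: 2 2 2 2 2 2 2 2 2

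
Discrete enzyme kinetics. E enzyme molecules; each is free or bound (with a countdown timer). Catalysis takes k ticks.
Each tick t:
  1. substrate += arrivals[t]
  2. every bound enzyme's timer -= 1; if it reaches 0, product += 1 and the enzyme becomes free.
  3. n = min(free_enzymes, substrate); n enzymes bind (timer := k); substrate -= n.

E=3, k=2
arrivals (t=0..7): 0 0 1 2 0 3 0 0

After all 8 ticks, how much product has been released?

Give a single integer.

Answer: 6

Derivation:
t=0: arr=0 -> substrate=0 bound=0 product=0
t=1: arr=0 -> substrate=0 bound=0 product=0
t=2: arr=1 -> substrate=0 bound=1 product=0
t=3: arr=2 -> substrate=0 bound=3 product=0
t=4: arr=0 -> substrate=0 bound=2 product=1
t=5: arr=3 -> substrate=0 bound=3 product=3
t=6: arr=0 -> substrate=0 bound=3 product=3
t=7: arr=0 -> substrate=0 bound=0 product=6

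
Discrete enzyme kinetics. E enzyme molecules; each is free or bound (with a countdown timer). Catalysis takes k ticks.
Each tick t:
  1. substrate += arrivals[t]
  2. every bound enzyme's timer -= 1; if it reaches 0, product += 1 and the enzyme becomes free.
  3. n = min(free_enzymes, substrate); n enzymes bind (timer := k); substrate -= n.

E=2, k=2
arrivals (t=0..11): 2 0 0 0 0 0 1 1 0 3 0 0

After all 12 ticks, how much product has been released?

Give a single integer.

t=0: arr=2 -> substrate=0 bound=2 product=0
t=1: arr=0 -> substrate=0 bound=2 product=0
t=2: arr=0 -> substrate=0 bound=0 product=2
t=3: arr=0 -> substrate=0 bound=0 product=2
t=4: arr=0 -> substrate=0 bound=0 product=2
t=5: arr=0 -> substrate=0 bound=0 product=2
t=6: arr=1 -> substrate=0 bound=1 product=2
t=7: arr=1 -> substrate=0 bound=2 product=2
t=8: arr=0 -> substrate=0 bound=1 product=3
t=9: arr=3 -> substrate=1 bound=2 product=4
t=10: arr=0 -> substrate=1 bound=2 product=4
t=11: arr=0 -> substrate=0 bound=1 product=6

Answer: 6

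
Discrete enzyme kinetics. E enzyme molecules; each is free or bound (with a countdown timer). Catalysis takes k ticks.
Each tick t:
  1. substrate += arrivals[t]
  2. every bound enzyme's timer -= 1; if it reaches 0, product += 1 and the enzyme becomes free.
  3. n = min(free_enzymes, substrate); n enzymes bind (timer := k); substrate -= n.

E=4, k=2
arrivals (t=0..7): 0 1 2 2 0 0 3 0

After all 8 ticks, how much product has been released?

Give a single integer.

t=0: arr=0 -> substrate=0 bound=0 product=0
t=1: arr=1 -> substrate=0 bound=1 product=0
t=2: arr=2 -> substrate=0 bound=3 product=0
t=3: arr=2 -> substrate=0 bound=4 product=1
t=4: arr=0 -> substrate=0 bound=2 product=3
t=5: arr=0 -> substrate=0 bound=0 product=5
t=6: arr=3 -> substrate=0 bound=3 product=5
t=7: arr=0 -> substrate=0 bound=3 product=5

Answer: 5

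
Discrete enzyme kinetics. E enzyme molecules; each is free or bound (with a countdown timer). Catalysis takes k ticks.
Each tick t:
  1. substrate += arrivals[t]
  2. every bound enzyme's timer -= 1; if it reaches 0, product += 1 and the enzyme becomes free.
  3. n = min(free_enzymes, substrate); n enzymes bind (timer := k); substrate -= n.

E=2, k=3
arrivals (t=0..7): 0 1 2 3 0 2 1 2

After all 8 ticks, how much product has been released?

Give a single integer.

t=0: arr=0 -> substrate=0 bound=0 product=0
t=1: arr=1 -> substrate=0 bound=1 product=0
t=2: arr=2 -> substrate=1 bound=2 product=0
t=3: arr=3 -> substrate=4 bound=2 product=0
t=4: arr=0 -> substrate=3 bound=2 product=1
t=5: arr=2 -> substrate=4 bound=2 product=2
t=6: arr=1 -> substrate=5 bound=2 product=2
t=7: arr=2 -> substrate=6 bound=2 product=3

Answer: 3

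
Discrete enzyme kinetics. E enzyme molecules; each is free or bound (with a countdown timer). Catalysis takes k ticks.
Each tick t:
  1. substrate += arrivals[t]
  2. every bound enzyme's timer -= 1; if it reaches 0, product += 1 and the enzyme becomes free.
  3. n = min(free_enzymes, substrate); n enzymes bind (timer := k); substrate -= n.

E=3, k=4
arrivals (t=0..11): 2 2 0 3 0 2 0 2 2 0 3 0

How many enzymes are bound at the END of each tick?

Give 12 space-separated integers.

Answer: 2 3 3 3 3 3 3 3 3 3 3 3

Derivation:
t=0: arr=2 -> substrate=0 bound=2 product=0
t=1: arr=2 -> substrate=1 bound=3 product=0
t=2: arr=0 -> substrate=1 bound=3 product=0
t=3: arr=3 -> substrate=4 bound=3 product=0
t=4: arr=0 -> substrate=2 bound=3 product=2
t=5: arr=2 -> substrate=3 bound=3 product=3
t=6: arr=0 -> substrate=3 bound=3 product=3
t=7: arr=2 -> substrate=5 bound=3 product=3
t=8: arr=2 -> substrate=5 bound=3 product=5
t=9: arr=0 -> substrate=4 bound=3 product=6
t=10: arr=3 -> substrate=7 bound=3 product=6
t=11: arr=0 -> substrate=7 bound=3 product=6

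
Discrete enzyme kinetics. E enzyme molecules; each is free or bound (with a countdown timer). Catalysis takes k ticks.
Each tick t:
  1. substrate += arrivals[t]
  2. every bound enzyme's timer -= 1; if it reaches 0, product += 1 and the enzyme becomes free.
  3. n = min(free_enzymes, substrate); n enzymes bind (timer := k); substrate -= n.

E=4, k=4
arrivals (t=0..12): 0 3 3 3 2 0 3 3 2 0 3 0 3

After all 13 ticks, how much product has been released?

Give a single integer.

Answer: 8

Derivation:
t=0: arr=0 -> substrate=0 bound=0 product=0
t=1: arr=3 -> substrate=0 bound=3 product=0
t=2: arr=3 -> substrate=2 bound=4 product=0
t=3: arr=3 -> substrate=5 bound=4 product=0
t=4: arr=2 -> substrate=7 bound=4 product=0
t=5: arr=0 -> substrate=4 bound=4 product=3
t=6: arr=3 -> substrate=6 bound=4 product=4
t=7: arr=3 -> substrate=9 bound=4 product=4
t=8: arr=2 -> substrate=11 bound=4 product=4
t=9: arr=0 -> substrate=8 bound=4 product=7
t=10: arr=3 -> substrate=10 bound=4 product=8
t=11: arr=0 -> substrate=10 bound=4 product=8
t=12: arr=3 -> substrate=13 bound=4 product=8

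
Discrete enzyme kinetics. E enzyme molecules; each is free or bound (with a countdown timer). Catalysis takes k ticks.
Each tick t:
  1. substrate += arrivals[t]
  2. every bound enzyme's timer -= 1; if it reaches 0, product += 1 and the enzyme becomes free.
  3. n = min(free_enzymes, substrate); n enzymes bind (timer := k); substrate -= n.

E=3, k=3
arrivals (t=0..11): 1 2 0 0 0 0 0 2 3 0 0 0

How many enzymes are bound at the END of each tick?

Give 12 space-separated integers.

t=0: arr=1 -> substrate=0 bound=1 product=0
t=1: arr=2 -> substrate=0 bound=3 product=0
t=2: arr=0 -> substrate=0 bound=3 product=0
t=3: arr=0 -> substrate=0 bound=2 product=1
t=4: arr=0 -> substrate=0 bound=0 product=3
t=5: arr=0 -> substrate=0 bound=0 product=3
t=6: arr=0 -> substrate=0 bound=0 product=3
t=7: arr=2 -> substrate=0 bound=2 product=3
t=8: arr=3 -> substrate=2 bound=3 product=3
t=9: arr=0 -> substrate=2 bound=3 product=3
t=10: arr=0 -> substrate=0 bound=3 product=5
t=11: arr=0 -> substrate=0 bound=2 product=6

Answer: 1 3 3 2 0 0 0 2 3 3 3 2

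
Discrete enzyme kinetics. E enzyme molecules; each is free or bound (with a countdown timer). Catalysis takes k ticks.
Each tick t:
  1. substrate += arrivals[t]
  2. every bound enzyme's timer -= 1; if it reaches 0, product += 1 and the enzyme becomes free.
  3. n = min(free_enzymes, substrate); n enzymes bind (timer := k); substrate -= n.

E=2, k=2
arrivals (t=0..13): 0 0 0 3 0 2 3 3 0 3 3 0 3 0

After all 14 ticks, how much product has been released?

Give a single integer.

t=0: arr=0 -> substrate=0 bound=0 product=0
t=1: arr=0 -> substrate=0 bound=0 product=0
t=2: arr=0 -> substrate=0 bound=0 product=0
t=3: arr=3 -> substrate=1 bound=2 product=0
t=4: arr=0 -> substrate=1 bound=2 product=0
t=5: arr=2 -> substrate=1 bound=2 product=2
t=6: arr=3 -> substrate=4 bound=2 product=2
t=7: arr=3 -> substrate=5 bound=2 product=4
t=8: arr=0 -> substrate=5 bound=2 product=4
t=9: arr=3 -> substrate=6 bound=2 product=6
t=10: arr=3 -> substrate=9 bound=2 product=6
t=11: arr=0 -> substrate=7 bound=2 product=8
t=12: arr=3 -> substrate=10 bound=2 product=8
t=13: arr=0 -> substrate=8 bound=2 product=10

Answer: 10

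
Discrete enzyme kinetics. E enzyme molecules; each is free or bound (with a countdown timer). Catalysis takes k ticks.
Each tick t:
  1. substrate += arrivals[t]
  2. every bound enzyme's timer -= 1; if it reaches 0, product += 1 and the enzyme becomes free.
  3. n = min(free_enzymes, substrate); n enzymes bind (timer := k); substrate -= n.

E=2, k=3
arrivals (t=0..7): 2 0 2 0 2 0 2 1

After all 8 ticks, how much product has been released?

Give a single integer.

Answer: 4

Derivation:
t=0: arr=2 -> substrate=0 bound=2 product=0
t=1: arr=0 -> substrate=0 bound=2 product=0
t=2: arr=2 -> substrate=2 bound=2 product=0
t=3: arr=0 -> substrate=0 bound=2 product=2
t=4: arr=2 -> substrate=2 bound=2 product=2
t=5: arr=0 -> substrate=2 bound=2 product=2
t=6: arr=2 -> substrate=2 bound=2 product=4
t=7: arr=1 -> substrate=3 bound=2 product=4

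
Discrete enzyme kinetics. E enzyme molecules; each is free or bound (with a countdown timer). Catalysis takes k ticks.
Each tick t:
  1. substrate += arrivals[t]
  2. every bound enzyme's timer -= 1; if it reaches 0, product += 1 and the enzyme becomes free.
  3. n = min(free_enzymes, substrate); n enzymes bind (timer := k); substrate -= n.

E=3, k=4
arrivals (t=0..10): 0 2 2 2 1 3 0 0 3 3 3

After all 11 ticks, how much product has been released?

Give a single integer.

t=0: arr=0 -> substrate=0 bound=0 product=0
t=1: arr=2 -> substrate=0 bound=2 product=0
t=2: arr=2 -> substrate=1 bound=3 product=0
t=3: arr=2 -> substrate=3 bound=3 product=0
t=4: arr=1 -> substrate=4 bound=3 product=0
t=5: arr=3 -> substrate=5 bound=3 product=2
t=6: arr=0 -> substrate=4 bound=3 product=3
t=7: arr=0 -> substrate=4 bound=3 product=3
t=8: arr=3 -> substrate=7 bound=3 product=3
t=9: arr=3 -> substrate=8 bound=3 product=5
t=10: arr=3 -> substrate=10 bound=3 product=6

Answer: 6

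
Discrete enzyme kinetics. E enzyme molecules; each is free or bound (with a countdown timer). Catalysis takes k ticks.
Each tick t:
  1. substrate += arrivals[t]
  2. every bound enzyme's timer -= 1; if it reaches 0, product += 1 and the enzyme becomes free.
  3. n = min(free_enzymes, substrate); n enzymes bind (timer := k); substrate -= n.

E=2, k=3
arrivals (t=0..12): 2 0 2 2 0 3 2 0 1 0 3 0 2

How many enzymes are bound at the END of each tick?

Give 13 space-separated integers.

Answer: 2 2 2 2 2 2 2 2 2 2 2 2 2

Derivation:
t=0: arr=2 -> substrate=0 bound=2 product=0
t=1: arr=0 -> substrate=0 bound=2 product=0
t=2: arr=2 -> substrate=2 bound=2 product=0
t=3: arr=2 -> substrate=2 bound=2 product=2
t=4: arr=0 -> substrate=2 bound=2 product=2
t=5: arr=3 -> substrate=5 bound=2 product=2
t=6: arr=2 -> substrate=5 bound=2 product=4
t=7: arr=0 -> substrate=5 bound=2 product=4
t=8: arr=1 -> substrate=6 bound=2 product=4
t=9: arr=0 -> substrate=4 bound=2 product=6
t=10: arr=3 -> substrate=7 bound=2 product=6
t=11: arr=0 -> substrate=7 bound=2 product=6
t=12: arr=2 -> substrate=7 bound=2 product=8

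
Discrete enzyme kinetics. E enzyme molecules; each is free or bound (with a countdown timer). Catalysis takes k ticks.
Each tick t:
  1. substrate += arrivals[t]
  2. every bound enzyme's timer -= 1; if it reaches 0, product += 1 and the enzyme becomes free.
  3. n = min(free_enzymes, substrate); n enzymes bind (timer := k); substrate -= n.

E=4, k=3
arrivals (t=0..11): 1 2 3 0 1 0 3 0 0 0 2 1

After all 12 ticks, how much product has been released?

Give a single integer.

Answer: 10

Derivation:
t=0: arr=1 -> substrate=0 bound=1 product=0
t=1: arr=2 -> substrate=0 bound=3 product=0
t=2: arr=3 -> substrate=2 bound=4 product=0
t=3: arr=0 -> substrate=1 bound=4 product=1
t=4: arr=1 -> substrate=0 bound=4 product=3
t=5: arr=0 -> substrate=0 bound=3 product=4
t=6: arr=3 -> substrate=1 bound=4 product=5
t=7: arr=0 -> substrate=0 bound=3 product=7
t=8: arr=0 -> substrate=0 bound=3 product=7
t=9: arr=0 -> substrate=0 bound=1 product=9
t=10: arr=2 -> substrate=0 bound=2 product=10
t=11: arr=1 -> substrate=0 bound=3 product=10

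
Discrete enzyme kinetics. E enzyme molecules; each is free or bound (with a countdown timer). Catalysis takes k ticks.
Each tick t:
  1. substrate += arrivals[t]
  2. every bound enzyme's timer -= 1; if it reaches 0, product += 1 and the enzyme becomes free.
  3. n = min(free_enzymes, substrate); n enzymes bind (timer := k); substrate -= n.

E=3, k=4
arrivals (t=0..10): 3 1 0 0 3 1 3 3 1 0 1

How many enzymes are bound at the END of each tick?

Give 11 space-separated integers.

t=0: arr=3 -> substrate=0 bound=3 product=0
t=1: arr=1 -> substrate=1 bound=3 product=0
t=2: arr=0 -> substrate=1 bound=3 product=0
t=3: arr=0 -> substrate=1 bound=3 product=0
t=4: arr=3 -> substrate=1 bound=3 product=3
t=5: arr=1 -> substrate=2 bound=3 product=3
t=6: arr=3 -> substrate=5 bound=3 product=3
t=7: arr=3 -> substrate=8 bound=3 product=3
t=8: arr=1 -> substrate=6 bound=3 product=6
t=9: arr=0 -> substrate=6 bound=3 product=6
t=10: arr=1 -> substrate=7 bound=3 product=6

Answer: 3 3 3 3 3 3 3 3 3 3 3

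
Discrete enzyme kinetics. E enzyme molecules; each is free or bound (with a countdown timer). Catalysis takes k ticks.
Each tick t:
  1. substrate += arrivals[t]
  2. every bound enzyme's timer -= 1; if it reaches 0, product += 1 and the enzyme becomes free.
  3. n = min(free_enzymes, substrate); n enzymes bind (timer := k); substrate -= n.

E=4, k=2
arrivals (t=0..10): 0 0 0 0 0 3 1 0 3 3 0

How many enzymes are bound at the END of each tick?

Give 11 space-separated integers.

t=0: arr=0 -> substrate=0 bound=0 product=0
t=1: arr=0 -> substrate=0 bound=0 product=0
t=2: arr=0 -> substrate=0 bound=0 product=0
t=3: arr=0 -> substrate=0 bound=0 product=0
t=4: arr=0 -> substrate=0 bound=0 product=0
t=5: arr=3 -> substrate=0 bound=3 product=0
t=6: arr=1 -> substrate=0 bound=4 product=0
t=7: arr=0 -> substrate=0 bound=1 product=3
t=8: arr=3 -> substrate=0 bound=3 product=4
t=9: arr=3 -> substrate=2 bound=4 product=4
t=10: arr=0 -> substrate=0 bound=3 product=7

Answer: 0 0 0 0 0 3 4 1 3 4 3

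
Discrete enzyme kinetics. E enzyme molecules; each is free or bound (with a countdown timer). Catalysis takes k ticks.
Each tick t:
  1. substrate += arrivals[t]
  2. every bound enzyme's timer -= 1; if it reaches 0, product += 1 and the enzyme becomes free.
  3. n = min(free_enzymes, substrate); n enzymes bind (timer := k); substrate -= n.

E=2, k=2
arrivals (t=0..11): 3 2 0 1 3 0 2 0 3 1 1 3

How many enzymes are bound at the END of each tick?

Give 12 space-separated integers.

t=0: arr=3 -> substrate=1 bound=2 product=0
t=1: arr=2 -> substrate=3 bound=2 product=0
t=2: arr=0 -> substrate=1 bound=2 product=2
t=3: arr=1 -> substrate=2 bound=2 product=2
t=4: arr=3 -> substrate=3 bound=2 product=4
t=5: arr=0 -> substrate=3 bound=2 product=4
t=6: arr=2 -> substrate=3 bound=2 product=6
t=7: arr=0 -> substrate=3 bound=2 product=6
t=8: arr=3 -> substrate=4 bound=2 product=8
t=9: arr=1 -> substrate=5 bound=2 product=8
t=10: arr=1 -> substrate=4 bound=2 product=10
t=11: arr=3 -> substrate=7 bound=2 product=10

Answer: 2 2 2 2 2 2 2 2 2 2 2 2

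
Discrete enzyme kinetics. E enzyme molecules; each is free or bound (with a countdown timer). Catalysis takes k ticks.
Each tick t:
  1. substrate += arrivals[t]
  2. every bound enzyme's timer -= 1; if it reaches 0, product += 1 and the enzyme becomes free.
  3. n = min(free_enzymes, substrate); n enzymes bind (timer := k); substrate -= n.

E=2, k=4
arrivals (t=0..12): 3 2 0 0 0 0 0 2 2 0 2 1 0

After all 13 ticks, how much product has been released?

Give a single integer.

t=0: arr=3 -> substrate=1 bound=2 product=0
t=1: arr=2 -> substrate=3 bound=2 product=0
t=2: arr=0 -> substrate=3 bound=2 product=0
t=3: arr=0 -> substrate=3 bound=2 product=0
t=4: arr=0 -> substrate=1 bound=2 product=2
t=5: arr=0 -> substrate=1 bound=2 product=2
t=6: arr=0 -> substrate=1 bound=2 product=2
t=7: arr=2 -> substrate=3 bound=2 product=2
t=8: arr=2 -> substrate=3 bound=2 product=4
t=9: arr=0 -> substrate=3 bound=2 product=4
t=10: arr=2 -> substrate=5 bound=2 product=4
t=11: arr=1 -> substrate=6 bound=2 product=4
t=12: arr=0 -> substrate=4 bound=2 product=6

Answer: 6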